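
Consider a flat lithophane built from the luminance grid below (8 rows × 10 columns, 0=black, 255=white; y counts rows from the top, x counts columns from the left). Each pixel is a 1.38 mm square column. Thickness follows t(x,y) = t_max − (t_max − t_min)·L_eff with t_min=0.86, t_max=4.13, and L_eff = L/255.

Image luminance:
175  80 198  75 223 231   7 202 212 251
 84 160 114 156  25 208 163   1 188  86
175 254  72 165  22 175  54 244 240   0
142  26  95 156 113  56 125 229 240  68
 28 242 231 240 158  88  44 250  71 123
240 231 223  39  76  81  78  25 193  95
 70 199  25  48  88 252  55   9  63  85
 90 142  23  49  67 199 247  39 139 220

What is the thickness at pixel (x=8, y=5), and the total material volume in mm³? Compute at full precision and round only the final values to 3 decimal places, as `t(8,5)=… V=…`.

t(8,5)=1.655 V=376.333

span = t_max - t_min = 4.13 - 0.86 = 3.270
L(8,5) = 193, L_eff = 193/255 = 0.756863
t(8,5) = 4.13 - 3.270·0.756863 = 1.655
Σt over all 8·10 pixels = 335941/1700 ≈ 197.6123529
V = pitch²·Σt = 1.38²·335941/1700 = 376.333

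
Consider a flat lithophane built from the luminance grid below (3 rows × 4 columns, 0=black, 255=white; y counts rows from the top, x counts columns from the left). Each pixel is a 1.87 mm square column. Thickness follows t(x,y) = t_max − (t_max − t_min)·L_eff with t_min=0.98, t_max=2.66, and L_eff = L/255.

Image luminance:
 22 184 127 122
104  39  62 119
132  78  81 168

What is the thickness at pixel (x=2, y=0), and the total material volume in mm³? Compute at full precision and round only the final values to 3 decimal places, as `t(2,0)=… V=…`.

t(2,0)=1.823 V=83.100

span = t_max - t_min = 2.66 - 0.98 = 1.680
L(2,0) = 127, L_eff = 127/255 = 0.498039
t(2,0) = 2.66 - 1.680·0.498039 = 1.823
Σt over all 3·4 pixels = 50498/2125 ≈ 23.7637647
V = pitch²·Σt = 1.87²·50498/2125 = 83.100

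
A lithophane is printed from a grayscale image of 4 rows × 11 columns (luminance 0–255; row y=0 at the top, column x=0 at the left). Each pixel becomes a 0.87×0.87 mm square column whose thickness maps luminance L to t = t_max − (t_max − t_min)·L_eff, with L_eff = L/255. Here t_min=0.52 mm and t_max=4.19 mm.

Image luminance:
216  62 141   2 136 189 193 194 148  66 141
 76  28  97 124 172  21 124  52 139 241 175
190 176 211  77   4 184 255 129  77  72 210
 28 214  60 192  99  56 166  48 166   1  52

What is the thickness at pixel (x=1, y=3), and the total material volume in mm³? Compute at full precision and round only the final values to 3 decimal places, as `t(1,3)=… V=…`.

span = t_max - t_min = 4.19 - 0.52 = 3.670
L(1,3) = 214, L_eff = 214/255 = 0.839216
t(1,3) = 4.19 - 3.670·0.839216 = 1.110
Σt over all 4·11 pixels = 679478/6375 ≈ 106.5847843
V = pitch²·Σt = 0.87²·679478/6375 = 80.674

t(1,3)=1.110 V=80.674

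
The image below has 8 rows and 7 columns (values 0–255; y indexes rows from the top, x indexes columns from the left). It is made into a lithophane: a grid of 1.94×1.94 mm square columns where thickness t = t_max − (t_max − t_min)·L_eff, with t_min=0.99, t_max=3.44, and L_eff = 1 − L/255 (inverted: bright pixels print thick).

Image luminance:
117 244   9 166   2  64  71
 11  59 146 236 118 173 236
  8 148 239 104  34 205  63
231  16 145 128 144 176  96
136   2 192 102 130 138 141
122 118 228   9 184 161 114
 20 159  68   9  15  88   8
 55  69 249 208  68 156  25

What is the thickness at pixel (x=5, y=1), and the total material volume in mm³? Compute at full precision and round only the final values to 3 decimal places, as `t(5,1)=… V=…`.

t(5,1)=2.652 V=438.741

span = t_max - t_min = 3.44 - 0.99 = 2.450
L(5,1) = 173, L_eff = 1 - 173/255 = 0.321569 (inverted)
t(5,1) = 3.44 - 2.450·0.321569 = 2.652
Σt over all 8·7 pixels = 198177/1700 ≈ 116.5747059
V = pitch²·Σt = 1.94²·198177/1700 = 438.741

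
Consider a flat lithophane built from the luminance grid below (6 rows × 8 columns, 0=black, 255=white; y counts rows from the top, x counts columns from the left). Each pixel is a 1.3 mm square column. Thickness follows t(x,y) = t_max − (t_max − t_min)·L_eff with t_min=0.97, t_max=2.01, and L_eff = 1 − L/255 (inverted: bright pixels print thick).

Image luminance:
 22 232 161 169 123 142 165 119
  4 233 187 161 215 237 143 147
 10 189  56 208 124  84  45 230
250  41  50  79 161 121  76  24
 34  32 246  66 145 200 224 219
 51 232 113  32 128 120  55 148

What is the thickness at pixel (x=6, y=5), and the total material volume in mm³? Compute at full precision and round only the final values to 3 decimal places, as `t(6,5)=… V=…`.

t(6,5)=1.194 V=121.786

span = t_max - t_min = 2.01 - 0.97 = 1.040
L(6,5) = 55, L_eff = 1 - 55/255 = 0.784314 (inverted)
t(6,5) = 2.01 - 1.040·0.784314 = 1.194
Σt over all 6·8 pixels = 459398/6375 ≈ 72.0624314
V = pitch²·Σt = 1.3²·459398/6375 = 121.786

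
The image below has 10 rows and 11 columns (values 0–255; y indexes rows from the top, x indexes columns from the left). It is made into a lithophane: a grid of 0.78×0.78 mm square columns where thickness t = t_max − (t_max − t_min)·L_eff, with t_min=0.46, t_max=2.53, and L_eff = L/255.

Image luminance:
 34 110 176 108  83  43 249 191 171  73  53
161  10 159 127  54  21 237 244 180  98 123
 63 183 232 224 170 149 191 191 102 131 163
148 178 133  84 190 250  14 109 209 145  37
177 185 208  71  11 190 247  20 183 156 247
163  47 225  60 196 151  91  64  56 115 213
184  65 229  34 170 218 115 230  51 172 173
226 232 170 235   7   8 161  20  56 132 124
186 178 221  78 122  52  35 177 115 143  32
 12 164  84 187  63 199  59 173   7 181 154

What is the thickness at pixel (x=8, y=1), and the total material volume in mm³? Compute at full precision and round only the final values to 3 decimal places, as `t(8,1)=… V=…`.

t(8,1)=1.069 V=96.663

span = t_max - t_min = 2.53 - 0.46 = 2.070
L(8,1) = 180, L_eff = 180/255 = 0.705882
t(8,1) = 2.53 - 2.070·0.705882 = 1.069
Σt over all 10·11 pixels = 1350491/8500 ≈ 158.8812941
V = pitch²·Σt = 0.78²·1350491/8500 = 96.663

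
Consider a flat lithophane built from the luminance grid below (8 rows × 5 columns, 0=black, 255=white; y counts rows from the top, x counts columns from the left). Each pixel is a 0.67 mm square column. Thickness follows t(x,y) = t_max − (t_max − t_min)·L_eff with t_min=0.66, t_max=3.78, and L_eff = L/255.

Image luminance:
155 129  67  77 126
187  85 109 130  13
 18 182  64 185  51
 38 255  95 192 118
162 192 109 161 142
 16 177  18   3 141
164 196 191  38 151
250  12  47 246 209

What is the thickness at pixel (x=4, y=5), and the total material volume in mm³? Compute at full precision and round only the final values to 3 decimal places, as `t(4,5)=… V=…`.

span = t_max - t_min = 3.78 - 0.66 = 3.120
L(4,5) = 141, L_eff = 141/255 = 0.552941
t(4,5) = 3.78 - 3.120·0.552941 = 2.055
Σt over all 8·5 pixels = 193874/2125 ≈ 91.2348235
V = pitch²·Σt = 0.67²·193874/2125 = 40.955

t(4,5)=2.055 V=40.955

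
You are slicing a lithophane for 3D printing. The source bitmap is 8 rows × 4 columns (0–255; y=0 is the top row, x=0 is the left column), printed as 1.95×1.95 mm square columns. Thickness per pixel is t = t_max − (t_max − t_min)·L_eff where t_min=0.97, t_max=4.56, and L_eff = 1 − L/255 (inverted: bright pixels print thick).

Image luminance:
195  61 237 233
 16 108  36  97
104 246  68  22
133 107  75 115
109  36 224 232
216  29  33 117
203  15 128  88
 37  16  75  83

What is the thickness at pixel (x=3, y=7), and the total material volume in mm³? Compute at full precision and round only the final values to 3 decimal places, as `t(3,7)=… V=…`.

span = t_max - t_min = 4.56 - 0.97 = 3.590
L(3,7) = 83, L_eff = 1 - 83/255 = 0.674510 (inverted)
t(3,7) = 4.56 - 3.590·0.674510 = 2.139
Σt over all 8·4 pixels = 1022933/12750 ≈ 80.2300392
V = pitch²·Σt = 1.95²·1022933/12750 = 305.075

t(3,7)=2.139 V=305.075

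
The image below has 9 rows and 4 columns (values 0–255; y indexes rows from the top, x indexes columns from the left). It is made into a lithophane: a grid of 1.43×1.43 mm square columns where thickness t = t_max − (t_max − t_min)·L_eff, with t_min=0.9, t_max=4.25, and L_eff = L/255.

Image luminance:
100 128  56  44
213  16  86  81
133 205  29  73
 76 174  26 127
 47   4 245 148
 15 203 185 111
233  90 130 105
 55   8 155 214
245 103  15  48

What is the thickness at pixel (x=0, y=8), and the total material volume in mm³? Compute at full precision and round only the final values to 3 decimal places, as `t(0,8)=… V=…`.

span = t_max - t_min = 4.25 - 0.9 = 3.350
L(0,8) = 245, L_eff = 245/255 = 0.960784
t(0,8) = 4.25 - 3.350·0.960784 = 1.031
Σt over all 9·4 pixels = 258629/2550 ≈ 101.4231373
V = pitch²·Σt = 1.43²·258629/2550 = 207.400

t(0,8)=1.031 V=207.400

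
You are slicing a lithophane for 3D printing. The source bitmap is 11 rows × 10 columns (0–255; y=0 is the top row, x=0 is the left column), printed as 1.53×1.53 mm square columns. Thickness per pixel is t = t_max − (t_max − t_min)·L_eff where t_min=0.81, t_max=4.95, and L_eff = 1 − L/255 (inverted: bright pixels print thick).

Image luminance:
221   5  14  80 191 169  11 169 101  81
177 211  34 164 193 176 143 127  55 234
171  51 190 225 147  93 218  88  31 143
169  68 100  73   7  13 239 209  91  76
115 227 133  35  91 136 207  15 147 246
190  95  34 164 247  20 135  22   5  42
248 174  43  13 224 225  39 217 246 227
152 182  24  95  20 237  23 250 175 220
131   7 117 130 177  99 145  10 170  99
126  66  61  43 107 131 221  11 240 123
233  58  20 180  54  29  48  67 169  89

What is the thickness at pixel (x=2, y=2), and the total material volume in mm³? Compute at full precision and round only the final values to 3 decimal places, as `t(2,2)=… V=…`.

t(2,2)=3.895 V=720.086

span = t_max - t_min = 4.95 - 0.81 = 4.140
L(2,2) = 190, L_eff = 1 - 190/255 = 0.254902 (inverted)
t(2,2) = 4.95 - 4.140·0.254902 = 3.895
Σt over all 11·10 pixels = 653673/2125 ≈ 307.6108235
V = pitch²·Σt = 1.53²·653673/2125 = 720.086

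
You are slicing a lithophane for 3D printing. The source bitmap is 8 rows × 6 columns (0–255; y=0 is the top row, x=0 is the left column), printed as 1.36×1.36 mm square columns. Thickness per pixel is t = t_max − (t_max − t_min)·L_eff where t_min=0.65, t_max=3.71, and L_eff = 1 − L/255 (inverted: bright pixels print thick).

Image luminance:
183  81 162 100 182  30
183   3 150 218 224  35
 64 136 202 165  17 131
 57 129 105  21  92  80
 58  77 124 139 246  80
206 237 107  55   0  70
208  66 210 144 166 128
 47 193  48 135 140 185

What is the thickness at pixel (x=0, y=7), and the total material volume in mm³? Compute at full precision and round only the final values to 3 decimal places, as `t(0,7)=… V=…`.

span = t_max - t_min = 3.71 - 0.65 = 3.060
L(0,7) = 47, L_eff = 1 - 47/255 = 0.815686 (inverted)
t(0,7) = 3.71 - 3.060·0.815686 = 1.214
Σt over all 8·6 pixels = 101.028
V = pitch²·Σt = 1.36²·101.028 = 186.861

t(0,7)=1.214 V=186.861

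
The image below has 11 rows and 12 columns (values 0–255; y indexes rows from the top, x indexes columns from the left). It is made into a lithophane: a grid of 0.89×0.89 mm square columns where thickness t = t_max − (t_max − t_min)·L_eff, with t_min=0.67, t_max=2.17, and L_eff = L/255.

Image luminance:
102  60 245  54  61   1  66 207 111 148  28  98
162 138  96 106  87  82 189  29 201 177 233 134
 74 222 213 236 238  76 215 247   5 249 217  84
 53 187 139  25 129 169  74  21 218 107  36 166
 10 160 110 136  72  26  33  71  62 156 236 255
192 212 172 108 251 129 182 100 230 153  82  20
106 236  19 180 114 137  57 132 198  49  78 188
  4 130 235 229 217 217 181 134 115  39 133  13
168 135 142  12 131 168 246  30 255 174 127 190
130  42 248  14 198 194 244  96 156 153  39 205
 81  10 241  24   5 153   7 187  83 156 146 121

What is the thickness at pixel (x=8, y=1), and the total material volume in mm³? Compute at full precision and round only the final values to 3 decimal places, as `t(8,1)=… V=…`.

span = t_max - t_min = 2.17 - 0.67 = 1.500
L(8,1) = 201, L_eff = 201/255 = 0.788235
t(8,1) = 2.17 - 1.500·0.788235 = 0.988
Σt over all 11·12 pixels = 157349/850 ≈ 185.1164706
V = pitch²·Σt = 0.89²·157349/850 = 146.631

t(8,1)=0.988 V=146.631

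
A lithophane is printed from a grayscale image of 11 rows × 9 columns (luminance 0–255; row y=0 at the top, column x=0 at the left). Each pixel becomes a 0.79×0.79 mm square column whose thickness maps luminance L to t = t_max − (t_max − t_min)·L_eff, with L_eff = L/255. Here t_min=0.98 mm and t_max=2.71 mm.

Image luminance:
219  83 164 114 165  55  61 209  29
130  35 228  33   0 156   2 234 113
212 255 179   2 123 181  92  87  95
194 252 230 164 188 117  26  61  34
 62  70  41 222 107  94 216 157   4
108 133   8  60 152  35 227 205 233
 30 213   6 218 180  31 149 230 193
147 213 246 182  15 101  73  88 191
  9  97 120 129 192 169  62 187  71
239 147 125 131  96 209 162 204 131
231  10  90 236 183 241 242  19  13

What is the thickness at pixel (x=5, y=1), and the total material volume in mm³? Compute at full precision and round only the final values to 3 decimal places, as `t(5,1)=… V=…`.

span = t_max - t_min = 2.71 - 0.98 = 1.730
L(5,1) = 156, L_eff = 156/255 = 0.611765
t(5,1) = 2.71 - 1.730·0.611765 = 1.652
Σt over all 11·9 pixels = 1152121/6375 ≈ 180.7248627
V = pitch²·Σt = 0.79²·1152121/6375 = 112.790

t(5,1)=1.652 V=112.790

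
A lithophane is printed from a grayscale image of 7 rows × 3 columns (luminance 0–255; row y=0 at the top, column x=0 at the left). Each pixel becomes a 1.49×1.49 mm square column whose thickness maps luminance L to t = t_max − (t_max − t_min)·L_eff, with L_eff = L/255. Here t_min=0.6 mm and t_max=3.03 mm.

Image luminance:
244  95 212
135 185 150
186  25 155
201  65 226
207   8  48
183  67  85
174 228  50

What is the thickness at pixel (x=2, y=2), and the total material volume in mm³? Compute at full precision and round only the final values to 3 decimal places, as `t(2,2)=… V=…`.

t(2,2)=1.553 V=79.298

span = t_max - t_min = 3.03 - 0.6 = 2.430
L(2,2) = 155, L_eff = 155/255 = 0.607843
t(2,2) = 3.03 - 2.430·0.607843 = 1.553
Σt over all 7·3 pixels = 151803/4250 ≈ 35.7183529
V = pitch²·Σt = 1.49²·151803/4250 = 79.298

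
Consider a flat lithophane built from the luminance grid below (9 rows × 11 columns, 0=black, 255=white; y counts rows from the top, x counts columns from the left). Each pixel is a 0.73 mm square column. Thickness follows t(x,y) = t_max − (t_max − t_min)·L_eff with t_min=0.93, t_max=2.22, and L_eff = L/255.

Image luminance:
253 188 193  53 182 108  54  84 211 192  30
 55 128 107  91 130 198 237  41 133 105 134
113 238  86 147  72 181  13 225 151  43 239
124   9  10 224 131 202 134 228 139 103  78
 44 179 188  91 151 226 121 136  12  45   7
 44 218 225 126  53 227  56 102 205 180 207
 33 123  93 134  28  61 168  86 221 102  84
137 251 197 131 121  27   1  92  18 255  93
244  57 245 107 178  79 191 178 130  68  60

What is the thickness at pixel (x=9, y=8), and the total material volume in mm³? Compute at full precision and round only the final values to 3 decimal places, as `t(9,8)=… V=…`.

t(9,8)=1.876 V=83.064

span = t_max - t_min = 2.22 - 0.93 = 1.290
L(9,8) = 68, L_eff = 68/255 = 0.266667
t(9,8) = 2.22 - 1.290·0.266667 = 1.876
Σt over all 9·11 pixels = 1324911/8500 ≈ 155.8718824
V = pitch²·Σt = 0.73²·1324911/8500 = 83.064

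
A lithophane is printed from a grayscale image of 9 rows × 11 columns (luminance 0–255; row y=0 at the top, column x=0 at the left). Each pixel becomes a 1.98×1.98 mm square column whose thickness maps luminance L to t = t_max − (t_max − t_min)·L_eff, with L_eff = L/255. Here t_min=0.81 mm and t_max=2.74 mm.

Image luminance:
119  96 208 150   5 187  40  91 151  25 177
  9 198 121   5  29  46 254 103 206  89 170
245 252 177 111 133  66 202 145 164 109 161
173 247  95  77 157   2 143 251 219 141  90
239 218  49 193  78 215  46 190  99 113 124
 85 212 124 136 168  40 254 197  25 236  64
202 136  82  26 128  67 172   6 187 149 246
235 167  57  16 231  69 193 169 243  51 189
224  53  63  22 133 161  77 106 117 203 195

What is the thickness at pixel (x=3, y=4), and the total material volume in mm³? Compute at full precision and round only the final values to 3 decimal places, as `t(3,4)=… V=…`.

t(3,4)=1.279 V=668.246

span = t_max - t_min = 2.74 - 0.81 = 1.930
L(3,4) = 193, L_eff = 193/255 = 0.756863
t(3,4) = 2.74 - 1.930·0.756863 = 1.279
Σt over all 9·11 pixels = 4346563/25500 ≈ 170.4534510
V = pitch²·Σt = 1.98²·4346563/25500 = 668.246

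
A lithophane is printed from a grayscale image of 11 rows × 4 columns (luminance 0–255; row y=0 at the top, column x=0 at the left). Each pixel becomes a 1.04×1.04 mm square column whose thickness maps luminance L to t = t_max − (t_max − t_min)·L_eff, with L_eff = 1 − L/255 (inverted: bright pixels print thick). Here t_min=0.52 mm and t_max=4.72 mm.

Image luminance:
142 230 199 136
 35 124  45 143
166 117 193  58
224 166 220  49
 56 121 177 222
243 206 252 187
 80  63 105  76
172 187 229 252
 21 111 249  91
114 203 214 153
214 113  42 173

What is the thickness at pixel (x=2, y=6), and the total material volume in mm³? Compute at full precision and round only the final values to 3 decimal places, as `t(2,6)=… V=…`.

t(2,6)=2.249 V=141.842

span = t_max - t_min = 4.72 - 0.52 = 4.200
L(2,6) = 105, L_eff = 1 - 105/255 = 0.588235 (inverted)
t(2,6) = 4.72 - 4.200·0.588235 = 2.249
Σt over all 11·4 pixels = 11147/85 ≈ 131.1411765
V = pitch²·Σt = 1.04²·11147/85 = 141.842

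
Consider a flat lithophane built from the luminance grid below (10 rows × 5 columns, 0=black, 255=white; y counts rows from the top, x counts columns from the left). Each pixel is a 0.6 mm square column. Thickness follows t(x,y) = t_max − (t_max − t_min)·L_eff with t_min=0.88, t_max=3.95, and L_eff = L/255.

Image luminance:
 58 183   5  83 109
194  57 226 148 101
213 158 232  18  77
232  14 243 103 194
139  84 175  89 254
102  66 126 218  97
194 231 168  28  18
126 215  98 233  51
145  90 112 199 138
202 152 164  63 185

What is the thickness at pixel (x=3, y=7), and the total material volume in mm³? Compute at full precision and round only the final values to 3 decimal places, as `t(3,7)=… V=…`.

t(3,7)=1.145 V=41.585

span = t_max - t_min = 3.95 - 0.88 = 3.070
L(3,7) = 233, L_eff = 233/255 = 0.913725
t(3,7) = 3.95 - 3.070·0.913725 = 1.145
Σt over all 10·5 pixels = 49093/425 ≈ 115.5129412
V = pitch²·Σt = 0.6²·49093/425 = 41.585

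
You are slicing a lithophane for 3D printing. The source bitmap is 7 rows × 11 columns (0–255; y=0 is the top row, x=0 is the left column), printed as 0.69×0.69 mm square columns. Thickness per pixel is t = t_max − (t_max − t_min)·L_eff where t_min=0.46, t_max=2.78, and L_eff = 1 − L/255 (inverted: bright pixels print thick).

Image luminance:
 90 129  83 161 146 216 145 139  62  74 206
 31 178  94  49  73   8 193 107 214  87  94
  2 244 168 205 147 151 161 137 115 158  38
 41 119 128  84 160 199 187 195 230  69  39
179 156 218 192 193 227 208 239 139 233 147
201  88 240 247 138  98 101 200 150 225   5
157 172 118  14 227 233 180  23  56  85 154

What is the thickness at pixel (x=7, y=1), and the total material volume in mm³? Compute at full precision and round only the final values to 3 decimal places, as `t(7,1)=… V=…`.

span = t_max - t_min = 2.78 - 0.46 = 2.320
L(7,1) = 107, L_eff = 1 - 107/255 = 0.580392 (inverted)
t(7,1) = 2.78 - 2.320·0.580392 = 1.433
Σt over all 7·11 pixels = 1704289/12750 ≈ 133.6697255
V = pitch²·Σt = 0.69²·1704289/12750 = 63.640

t(7,1)=1.433 V=63.640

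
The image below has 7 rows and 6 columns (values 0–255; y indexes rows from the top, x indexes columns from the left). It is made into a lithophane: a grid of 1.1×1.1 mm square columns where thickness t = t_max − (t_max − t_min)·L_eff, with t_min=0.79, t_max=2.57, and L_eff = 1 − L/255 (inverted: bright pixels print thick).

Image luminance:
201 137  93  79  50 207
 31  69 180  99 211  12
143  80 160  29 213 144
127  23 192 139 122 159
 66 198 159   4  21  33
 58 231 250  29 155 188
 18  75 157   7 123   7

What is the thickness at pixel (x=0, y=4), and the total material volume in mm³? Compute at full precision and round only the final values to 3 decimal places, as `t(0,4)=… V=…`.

span = t_max - t_min = 2.57 - 0.79 = 1.780
L(0,4) = 66, L_eff = 1 - 66/255 = 0.741176 (inverted)
t(0,4) = 2.57 - 1.780·0.741176 = 1.251
Σt over all 7·6 pixels = 419738/6375 ≈ 65.8412549
V = pitch²·Σt = 1.1²·419738/6375 = 79.668

t(0,4)=1.251 V=79.668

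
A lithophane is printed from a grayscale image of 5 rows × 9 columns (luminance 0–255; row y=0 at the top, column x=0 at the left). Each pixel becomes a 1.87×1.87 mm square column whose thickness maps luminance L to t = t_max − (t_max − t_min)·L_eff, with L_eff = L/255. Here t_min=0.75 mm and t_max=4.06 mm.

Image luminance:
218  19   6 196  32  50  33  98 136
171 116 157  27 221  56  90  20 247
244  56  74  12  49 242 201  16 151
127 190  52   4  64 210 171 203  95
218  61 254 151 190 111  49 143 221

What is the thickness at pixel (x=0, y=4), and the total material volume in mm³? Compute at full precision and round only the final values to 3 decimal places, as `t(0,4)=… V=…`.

span = t_max - t_min = 4.06 - 0.75 = 3.310
L(0,4) = 218, L_eff = 218/255 = 0.854902
t(0,4) = 4.06 - 3.310·0.854902 = 1.230
Σt over all 5·9 pixels = 1427119/12750 ≈ 111.9309020
V = pitch²·Σt = 1.87²·1427119/12750 = 391.411

t(0,4)=1.230 V=391.411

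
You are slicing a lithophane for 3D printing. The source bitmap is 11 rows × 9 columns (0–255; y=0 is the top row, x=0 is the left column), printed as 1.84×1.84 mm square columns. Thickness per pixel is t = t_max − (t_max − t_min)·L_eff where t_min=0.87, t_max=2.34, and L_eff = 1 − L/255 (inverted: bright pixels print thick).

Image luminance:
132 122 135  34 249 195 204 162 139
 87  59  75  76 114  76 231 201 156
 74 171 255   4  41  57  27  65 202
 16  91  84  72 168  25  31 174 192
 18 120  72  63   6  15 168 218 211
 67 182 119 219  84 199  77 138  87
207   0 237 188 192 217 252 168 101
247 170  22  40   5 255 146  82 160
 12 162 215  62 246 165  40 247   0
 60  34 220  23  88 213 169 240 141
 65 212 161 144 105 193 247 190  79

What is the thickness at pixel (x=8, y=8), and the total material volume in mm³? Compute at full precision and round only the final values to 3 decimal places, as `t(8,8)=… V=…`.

t(8,8)=0.870 V=539.097

span = t_max - t_min = 2.34 - 0.87 = 1.470
L(8,8) = 0, L_eff = 1 - 0/255 = 1.000000 (inverted)
t(8,8) = 2.34 - 1.470·1.000000 = 0.870
Σt over all 11·9 pixels = 676737/4250 ≈ 159.2322353
V = pitch²·Σt = 1.84²·676737/4250 = 539.097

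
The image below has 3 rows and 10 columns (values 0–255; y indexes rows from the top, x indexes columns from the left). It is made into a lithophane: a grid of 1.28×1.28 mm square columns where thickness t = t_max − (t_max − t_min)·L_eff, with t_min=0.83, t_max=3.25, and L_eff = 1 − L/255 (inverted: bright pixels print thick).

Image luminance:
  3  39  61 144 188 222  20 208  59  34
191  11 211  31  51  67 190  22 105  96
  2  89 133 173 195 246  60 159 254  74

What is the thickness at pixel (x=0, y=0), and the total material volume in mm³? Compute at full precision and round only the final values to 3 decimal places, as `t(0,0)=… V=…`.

t(0,0)=0.858 V=92.698

span = t_max - t_min = 3.25 - 0.83 = 2.420
L(0,0) = 3, L_eff = 1 - 3/255 = 0.988235 (inverted)
t(0,0) = 3.25 - 2.420·0.988235 = 0.858
Σt over all 3·10 pixels = 721373/12750 ≈ 56.5782745
V = pitch²·Σt = 1.28²·721373/12750 = 92.698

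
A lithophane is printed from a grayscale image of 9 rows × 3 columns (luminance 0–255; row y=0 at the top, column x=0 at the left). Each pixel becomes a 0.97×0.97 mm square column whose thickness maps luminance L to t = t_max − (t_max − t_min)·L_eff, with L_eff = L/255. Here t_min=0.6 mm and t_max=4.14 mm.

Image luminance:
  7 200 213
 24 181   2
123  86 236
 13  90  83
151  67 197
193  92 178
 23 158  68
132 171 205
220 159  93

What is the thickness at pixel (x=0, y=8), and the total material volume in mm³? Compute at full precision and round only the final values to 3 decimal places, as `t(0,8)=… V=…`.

t(0,8)=1.086 V=61.220

span = t_max - t_min = 4.14 - 0.6 = 3.540
L(0,8) = 220, L_eff = 220/255 = 0.862745
t(0,8) = 4.14 - 3.540·0.862745 = 1.086
Σt over all 9·3 pixels = 27653/425 ≈ 65.0658824
V = pitch²·Σt = 0.97²·27653/425 = 61.220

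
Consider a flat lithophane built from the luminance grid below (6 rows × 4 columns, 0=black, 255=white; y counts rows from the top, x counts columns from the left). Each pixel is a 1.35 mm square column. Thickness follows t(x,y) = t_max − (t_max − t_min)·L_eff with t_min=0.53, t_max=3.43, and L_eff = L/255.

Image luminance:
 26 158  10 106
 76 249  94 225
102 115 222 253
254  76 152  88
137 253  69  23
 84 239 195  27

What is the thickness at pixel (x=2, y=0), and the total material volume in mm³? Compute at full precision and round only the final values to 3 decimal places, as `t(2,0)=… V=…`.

t(2,0)=3.316 V=83.020

span = t_max - t_min = 3.43 - 0.53 = 2.900
L(2,0) = 10, L_eff = 10/255 = 0.039216
t(2,0) = 3.43 - 2.900·0.039216 = 3.316
Σt over all 6·4 pixels = 116159/2550 ≈ 45.5525490
V = pitch²·Σt = 1.35²·116159/2550 = 83.020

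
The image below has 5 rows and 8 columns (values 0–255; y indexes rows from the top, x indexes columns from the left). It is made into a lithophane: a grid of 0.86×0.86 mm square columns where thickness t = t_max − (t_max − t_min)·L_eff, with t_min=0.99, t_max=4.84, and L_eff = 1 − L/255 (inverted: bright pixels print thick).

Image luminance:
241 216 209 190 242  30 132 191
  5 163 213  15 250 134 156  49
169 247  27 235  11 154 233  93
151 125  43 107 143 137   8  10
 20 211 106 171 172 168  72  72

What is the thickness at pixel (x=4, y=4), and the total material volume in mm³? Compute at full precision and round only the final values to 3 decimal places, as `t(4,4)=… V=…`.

t(4,4)=3.587 V=88.705

span = t_max - t_min = 4.84 - 0.99 = 3.850
L(4,4) = 172, L_eff = 1 - 172/255 = 0.325490 (inverted)
t(4,4) = 4.84 - 3.850·0.325490 = 3.587
Σt over all 5·8 pixels = 35981/300 ≈ 119.9366667
V = pitch²·Σt = 0.86²·35981/300 = 88.705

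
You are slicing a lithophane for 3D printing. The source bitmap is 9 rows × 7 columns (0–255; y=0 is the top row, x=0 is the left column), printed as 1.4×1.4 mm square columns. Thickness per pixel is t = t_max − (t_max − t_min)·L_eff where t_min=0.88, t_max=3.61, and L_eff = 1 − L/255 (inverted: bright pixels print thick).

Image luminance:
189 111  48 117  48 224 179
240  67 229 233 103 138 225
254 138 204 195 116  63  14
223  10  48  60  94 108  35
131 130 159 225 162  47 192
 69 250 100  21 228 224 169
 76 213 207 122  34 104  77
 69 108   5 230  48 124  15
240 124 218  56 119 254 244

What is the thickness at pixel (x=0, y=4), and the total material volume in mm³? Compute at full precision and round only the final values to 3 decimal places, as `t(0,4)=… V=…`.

span = t_max - t_min = 3.61 - 0.88 = 2.730
L(0,4) = 131, L_eff = 1 - 131/255 = 0.486275 (inverted)
t(0,4) = 3.61 - 2.730·0.486275 = 2.282
Σt over all 9·7 pixels = 1245377/8500 ≈ 146.5149412
V = pitch²·Σt = 1.4²·1245377/8500 = 287.169

t(0,4)=2.282 V=287.169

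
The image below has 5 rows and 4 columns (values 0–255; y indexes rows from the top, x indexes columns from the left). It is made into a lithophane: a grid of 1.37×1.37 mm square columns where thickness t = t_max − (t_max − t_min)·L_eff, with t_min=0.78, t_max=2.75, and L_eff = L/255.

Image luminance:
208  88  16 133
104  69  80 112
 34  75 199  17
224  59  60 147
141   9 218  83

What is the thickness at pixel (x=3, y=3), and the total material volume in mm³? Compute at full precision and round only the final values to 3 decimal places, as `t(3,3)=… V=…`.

span = t_max - t_min = 2.75 - 0.78 = 1.970
L(3,3) = 147, L_eff = 147/255 = 0.576471
t(3,3) = 2.75 - 1.970·0.576471 = 1.614
Σt over all 5·4 pixels = 82794/2125 ≈ 38.9618824
V = pitch²·Σt = 1.37²·82794/2125 = 73.128

t(3,3)=1.614 V=73.128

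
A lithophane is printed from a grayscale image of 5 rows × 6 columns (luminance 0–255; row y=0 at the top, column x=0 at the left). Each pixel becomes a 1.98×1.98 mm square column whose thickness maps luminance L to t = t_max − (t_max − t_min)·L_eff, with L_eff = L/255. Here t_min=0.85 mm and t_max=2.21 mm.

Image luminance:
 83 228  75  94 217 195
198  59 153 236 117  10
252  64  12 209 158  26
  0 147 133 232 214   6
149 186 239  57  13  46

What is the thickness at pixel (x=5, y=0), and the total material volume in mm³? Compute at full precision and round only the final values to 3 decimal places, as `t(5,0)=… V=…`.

t(5,0)=1.170 V=180.302

span = t_max - t_min = 2.21 - 0.85 = 1.360
L(5,0) = 195, L_eff = 195/255 = 0.764706
t(5,0) = 2.21 - 1.360·0.764706 = 1.170
Σt over all 5·6 pixels = 34493/750 ≈ 45.9906667
V = pitch²·Σt = 1.98²·34493/750 = 180.302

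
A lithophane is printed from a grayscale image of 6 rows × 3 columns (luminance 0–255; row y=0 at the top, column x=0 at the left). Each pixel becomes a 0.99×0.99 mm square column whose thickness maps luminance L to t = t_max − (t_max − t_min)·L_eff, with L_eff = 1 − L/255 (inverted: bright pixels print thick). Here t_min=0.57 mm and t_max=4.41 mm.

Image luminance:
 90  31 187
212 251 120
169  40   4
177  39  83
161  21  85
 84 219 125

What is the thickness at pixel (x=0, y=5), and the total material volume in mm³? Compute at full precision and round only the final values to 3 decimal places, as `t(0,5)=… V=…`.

t(0,5)=1.835 V=41.021

span = t_max - t_min = 4.41 - 0.57 = 3.840
L(0,5) = 84, L_eff = 1 - 84/255 = 0.670588 (inverted)
t(0,5) = 4.41 - 3.840·0.670588 = 1.835
Σt over all 6·3 pixels = 177877/4250 ≈ 41.8534118
V = pitch²·Σt = 0.99²·177877/4250 = 41.021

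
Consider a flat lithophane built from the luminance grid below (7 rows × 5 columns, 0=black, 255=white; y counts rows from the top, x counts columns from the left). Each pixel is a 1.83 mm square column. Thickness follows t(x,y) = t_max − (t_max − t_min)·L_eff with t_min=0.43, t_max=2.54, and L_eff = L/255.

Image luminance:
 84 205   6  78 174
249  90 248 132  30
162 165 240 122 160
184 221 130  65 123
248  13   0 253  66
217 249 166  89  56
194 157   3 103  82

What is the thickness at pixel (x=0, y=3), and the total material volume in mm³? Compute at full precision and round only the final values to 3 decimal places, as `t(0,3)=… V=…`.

t(0,3)=1.017 V=165.704

span = t_max - t_min = 2.54 - 0.43 = 2.110
L(0,3) = 184, L_eff = 184/255 = 0.721569
t(0,3) = 2.54 - 2.110·0.721569 = 1.017
Σt over all 7·5 pixels = 210291/4250 ≈ 49.4802353
V = pitch²·Σt = 1.83²·210291/4250 = 165.704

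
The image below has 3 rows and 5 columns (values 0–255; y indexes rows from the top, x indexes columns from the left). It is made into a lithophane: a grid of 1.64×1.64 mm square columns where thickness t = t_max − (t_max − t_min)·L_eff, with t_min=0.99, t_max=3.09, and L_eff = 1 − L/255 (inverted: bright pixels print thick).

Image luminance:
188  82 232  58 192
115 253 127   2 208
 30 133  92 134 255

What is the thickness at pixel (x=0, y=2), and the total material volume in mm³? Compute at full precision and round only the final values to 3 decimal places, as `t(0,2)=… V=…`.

t(0,2)=1.237 V=86.477

span = t_max - t_min = 3.09 - 0.99 = 2.100
L(0,2) = 30, L_eff = 1 - 30/255 = 0.882353 (inverted)
t(0,2) = 3.09 - 2.100·0.882353 = 1.237
Σt over all 3·5 pixels = 54659/1700 ≈ 32.1523529
V = pitch²·Σt = 1.64²·54659/1700 = 86.477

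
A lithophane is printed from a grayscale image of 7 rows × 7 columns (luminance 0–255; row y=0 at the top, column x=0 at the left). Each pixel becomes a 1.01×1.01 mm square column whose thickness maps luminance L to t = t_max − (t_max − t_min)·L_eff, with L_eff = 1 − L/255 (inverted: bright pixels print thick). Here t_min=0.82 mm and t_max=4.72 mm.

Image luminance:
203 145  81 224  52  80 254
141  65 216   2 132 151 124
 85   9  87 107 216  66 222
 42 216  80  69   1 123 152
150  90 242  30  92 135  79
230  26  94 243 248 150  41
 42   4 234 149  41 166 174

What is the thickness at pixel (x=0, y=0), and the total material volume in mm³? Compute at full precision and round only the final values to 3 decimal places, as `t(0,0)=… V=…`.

span = t_max - t_min = 4.72 - 0.82 = 3.900
L(0,0) = 203, L_eff = 1 - 203/255 = 0.203922 (inverted)
t(0,0) = 4.72 - 3.900·0.203922 = 3.925
Σt over all 7·7 pixels = 56109/425 ≈ 132.0211765
V = pitch²·Σt = 1.01²·56109/425 = 134.675

t(0,0)=3.925 V=134.675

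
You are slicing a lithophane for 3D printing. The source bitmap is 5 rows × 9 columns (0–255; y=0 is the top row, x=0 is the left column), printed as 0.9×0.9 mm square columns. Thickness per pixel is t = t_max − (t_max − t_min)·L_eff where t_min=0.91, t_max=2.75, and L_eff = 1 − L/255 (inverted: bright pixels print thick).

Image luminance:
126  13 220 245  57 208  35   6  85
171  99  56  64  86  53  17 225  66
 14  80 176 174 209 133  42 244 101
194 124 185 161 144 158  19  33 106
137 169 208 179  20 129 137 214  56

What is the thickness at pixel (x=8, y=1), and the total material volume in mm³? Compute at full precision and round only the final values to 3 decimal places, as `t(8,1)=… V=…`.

span = t_max - t_min = 2.75 - 0.91 = 1.840
L(8,1) = 66, L_eff = 1 - 66/255 = 0.741176 (inverted)
t(8,1) = 2.75 - 1.840·0.741176 = 1.386
Σt over all 5·9 pixels = 2033777/25500 ≈ 79.7559608
V = pitch²·Σt = 0.9²·2033777/25500 = 64.602

t(8,1)=1.386 V=64.602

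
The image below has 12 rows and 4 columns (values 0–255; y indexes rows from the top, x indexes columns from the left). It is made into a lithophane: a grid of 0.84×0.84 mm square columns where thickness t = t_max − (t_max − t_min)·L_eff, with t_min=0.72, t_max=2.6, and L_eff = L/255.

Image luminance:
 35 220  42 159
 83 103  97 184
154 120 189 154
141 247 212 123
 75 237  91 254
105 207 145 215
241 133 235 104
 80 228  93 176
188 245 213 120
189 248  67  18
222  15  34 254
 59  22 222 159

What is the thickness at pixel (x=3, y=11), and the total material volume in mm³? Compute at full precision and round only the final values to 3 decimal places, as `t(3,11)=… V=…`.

span = t_max - t_min = 2.6 - 0.72 = 1.880
L(3,11) = 159, L_eff = 159/255 = 0.623529
t(3,11) = 2.6 - 1.880·0.623529 = 1.428
Σt over all 12·4 pixels = 27013/375 ≈ 72.0346667
V = pitch²·Σt = 0.84²·27013/375 = 50.828

t(3,11)=1.428 V=50.828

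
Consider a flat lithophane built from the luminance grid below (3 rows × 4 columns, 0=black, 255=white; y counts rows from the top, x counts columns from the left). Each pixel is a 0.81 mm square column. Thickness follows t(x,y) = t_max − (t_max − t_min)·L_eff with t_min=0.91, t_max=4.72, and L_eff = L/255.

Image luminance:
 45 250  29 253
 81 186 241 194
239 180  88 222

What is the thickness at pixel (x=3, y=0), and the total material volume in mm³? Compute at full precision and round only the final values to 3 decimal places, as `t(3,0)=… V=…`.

span = t_max - t_min = 4.72 - 0.91 = 3.810
L(3,0) = 253, L_eff = 253/255 = 0.992157
t(3,0) = 4.72 - 3.810·0.992157 = 0.940
Σt over all 3·4 pixels = 56606/2125 ≈ 26.6381176
V = pitch²·Σt = 0.81²·56606/2125 = 17.477

t(3,0)=0.940 V=17.477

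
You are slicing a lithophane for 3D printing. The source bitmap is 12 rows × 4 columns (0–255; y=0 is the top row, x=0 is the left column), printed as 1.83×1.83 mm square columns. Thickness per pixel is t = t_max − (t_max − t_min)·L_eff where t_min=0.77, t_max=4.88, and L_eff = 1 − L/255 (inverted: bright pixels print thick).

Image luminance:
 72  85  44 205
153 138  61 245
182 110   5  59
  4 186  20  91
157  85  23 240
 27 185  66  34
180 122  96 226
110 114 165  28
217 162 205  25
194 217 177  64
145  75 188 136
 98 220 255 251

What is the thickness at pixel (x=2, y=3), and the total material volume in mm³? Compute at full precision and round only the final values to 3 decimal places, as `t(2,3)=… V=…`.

span = t_max - t_min = 4.88 - 0.77 = 4.110
L(2,3) = 20, L_eff = 1 - 20/255 = 0.921569 (inverted)
t(2,3) = 4.88 - 4.110·0.921569 = 1.092
Σt over all 12·4 pixels = 1156299/8500 ≈ 136.0351765
V = pitch²·Σt = 1.83²·1156299/8500 = 455.568

t(2,3)=1.092 V=455.568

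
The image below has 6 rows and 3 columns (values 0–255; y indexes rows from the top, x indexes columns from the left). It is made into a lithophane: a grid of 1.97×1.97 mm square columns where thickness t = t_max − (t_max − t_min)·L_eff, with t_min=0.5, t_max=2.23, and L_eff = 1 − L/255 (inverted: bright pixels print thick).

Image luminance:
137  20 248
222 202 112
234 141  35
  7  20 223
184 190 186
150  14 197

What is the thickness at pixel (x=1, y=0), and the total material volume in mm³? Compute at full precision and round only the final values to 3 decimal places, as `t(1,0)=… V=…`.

t(1,0)=0.636 V=101.330

span = t_max - t_min = 2.23 - 0.5 = 1.730
L(1,0) = 20, L_eff = 1 - 20/255 = 0.921569 (inverted)
t(1,0) = 2.23 - 1.730·0.921569 = 0.636
Σt over all 6·3 pixels = 332903/12750 ≈ 26.1100392
V = pitch²·Σt = 1.97²·332903/12750 = 101.330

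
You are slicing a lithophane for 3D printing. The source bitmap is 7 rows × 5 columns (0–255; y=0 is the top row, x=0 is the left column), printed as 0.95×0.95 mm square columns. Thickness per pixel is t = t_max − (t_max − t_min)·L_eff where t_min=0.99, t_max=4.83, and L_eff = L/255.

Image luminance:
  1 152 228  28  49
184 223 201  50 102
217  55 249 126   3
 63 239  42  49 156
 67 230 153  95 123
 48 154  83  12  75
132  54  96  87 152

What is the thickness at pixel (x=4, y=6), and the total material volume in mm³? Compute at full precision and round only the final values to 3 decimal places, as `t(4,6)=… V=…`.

span = t_max - t_min = 4.83 - 0.99 = 3.840
L(4,6) = 152, L_eff = 152/255 = 0.596078
t(4,6) = 4.83 - 3.840·0.596078 = 2.541
Σt over all 7·5 pixels = 109.146
V = pitch²·Σt = 0.95²·109.146 = 98.504

t(4,6)=2.541 V=98.504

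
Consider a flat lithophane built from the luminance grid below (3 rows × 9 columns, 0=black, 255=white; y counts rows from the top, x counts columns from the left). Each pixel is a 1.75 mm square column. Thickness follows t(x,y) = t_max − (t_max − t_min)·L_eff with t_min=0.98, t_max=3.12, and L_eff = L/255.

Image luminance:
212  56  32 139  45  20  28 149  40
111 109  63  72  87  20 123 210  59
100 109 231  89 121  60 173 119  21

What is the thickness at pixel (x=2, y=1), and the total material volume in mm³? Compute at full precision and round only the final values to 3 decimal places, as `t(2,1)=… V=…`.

t(2,1)=2.591 V=191.214

span = t_max - t_min = 3.12 - 0.98 = 2.140
L(2,1) = 63, L_eff = 63/255 = 0.247059
t(2,1) = 3.12 - 2.140·0.247059 = 2.591
Σt over all 3·9 pixels = 132679/2125 ≈ 62.4371765
V = pitch²·Σt = 1.75²·132679/2125 = 191.214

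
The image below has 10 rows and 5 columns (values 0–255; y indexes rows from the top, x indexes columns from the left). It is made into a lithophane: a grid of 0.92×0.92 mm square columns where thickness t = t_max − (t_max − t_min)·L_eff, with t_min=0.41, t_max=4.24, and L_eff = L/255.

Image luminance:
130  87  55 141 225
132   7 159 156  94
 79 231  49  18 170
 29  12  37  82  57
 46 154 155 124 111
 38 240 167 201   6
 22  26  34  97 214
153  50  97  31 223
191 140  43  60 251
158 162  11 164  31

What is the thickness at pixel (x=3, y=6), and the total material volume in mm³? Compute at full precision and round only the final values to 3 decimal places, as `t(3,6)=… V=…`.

span = t_max - t_min = 4.24 - 0.41 = 3.830
L(3,6) = 97, L_eff = 97/255 = 0.380392
t(3,6) = 4.24 - 3.830·0.380392 = 2.783
Σt over all 10·5 pixels = 67139/510 ≈ 131.6450980
V = pitch²·Σt = 0.92²·67139/510 = 111.424

t(3,6)=2.783 V=111.424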